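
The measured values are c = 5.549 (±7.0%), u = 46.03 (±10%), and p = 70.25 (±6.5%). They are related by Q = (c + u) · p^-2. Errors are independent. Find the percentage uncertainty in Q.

15.8%

Let w = c + u = 51.58. δw = √(δc² + δu²) = √(0.151 + 21.2) = 4.62, so δw/w = 0.0896.
Q is then a monomial in w, p:
δQ/Q = √((δw/w)² + (-2·δp/p)²) = √(0.00802 + 0.0169) = 0.158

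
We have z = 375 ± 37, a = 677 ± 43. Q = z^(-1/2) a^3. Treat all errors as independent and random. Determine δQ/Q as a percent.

Since Q is a product/quotient, work with relative uncertainties:
  (−½·δz/z)² = (-0.5×0.0987)² = 0.00243;  (3·δa/a)² = (3×0.0635)² = 0.0363
δQ/Q = √(0.0387) = 0.197

19.7%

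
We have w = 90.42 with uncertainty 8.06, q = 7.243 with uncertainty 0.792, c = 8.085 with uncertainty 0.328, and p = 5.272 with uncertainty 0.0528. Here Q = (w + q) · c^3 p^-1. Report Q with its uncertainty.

9790 ± 1450

Let u = w + q = 97.66. δu = √(δw² + δq²) = √(65.0 + 0.627) = 8.10, so δu/u = 0.0829.
Q is then a monomial in u, c, p:
δQ/Q = √((δu/u)² + (3·δc/c)² + (-1·δp/p)²) = √(0.00688 + 0.0148 + 0.000100) = 0.148
Q = 9790, so δQ = 0.148 × 9790 = 1450.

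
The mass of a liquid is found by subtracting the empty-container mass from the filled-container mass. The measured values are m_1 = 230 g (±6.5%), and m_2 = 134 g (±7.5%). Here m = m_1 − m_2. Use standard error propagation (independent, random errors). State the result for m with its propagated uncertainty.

Sums and differences: (δm)² = Σ (cᵢ δxᵢ)².
  (δm_1)² = 224;  (δm_2)² = 101
δm = √(325) = 18.0 g
m = 96.0 g.

96.0 ± 18.0 g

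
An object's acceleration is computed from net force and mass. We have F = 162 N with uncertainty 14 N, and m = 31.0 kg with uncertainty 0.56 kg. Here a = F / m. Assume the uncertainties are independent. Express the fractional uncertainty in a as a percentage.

8.83%

Since a is a product/quotient, work with relative uncertainties:
  (1·δF/F)² = (1×0.0864)² = 0.00747;  (-1·δm/m)² = (-1×0.0181)² = 0.000326
δa/a = √(0.00779) = 0.0883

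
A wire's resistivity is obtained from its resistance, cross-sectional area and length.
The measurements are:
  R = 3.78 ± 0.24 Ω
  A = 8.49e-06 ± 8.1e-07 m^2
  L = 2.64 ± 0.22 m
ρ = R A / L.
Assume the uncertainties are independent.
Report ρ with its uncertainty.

Each factor contributes (exponent × relative error)² to (δρ/ρ)²:
  (1·δR/R)² = (1×0.0635)² = 0.00403;  (1·δA/A)² = (1×0.0954)² = 0.00910;  (-1·δL/L)² = (-1×0.0833)² = 0.00694
δρ/ρ = √(0.0201) = 0.142
ρ = 1.22e-05 Ω·m, so δρ = 0.142 × 1.22e-05 = 1.72e-06 Ω·m.

(1.22 ± 0.172) × 10^-5 Ω·m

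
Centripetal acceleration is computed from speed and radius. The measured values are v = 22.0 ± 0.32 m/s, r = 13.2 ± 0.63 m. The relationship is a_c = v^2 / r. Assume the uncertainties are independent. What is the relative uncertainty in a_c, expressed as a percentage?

a_c is a product of powers, so relative uncertainties combine in quadrature:
  (2·δv/v)² = (2×0.0145)² = 0.000846;  (-1·δr/r)² = (-1×0.0477)² = 0.00228
δa_c/a_c = √(0.00312) = 0.0559

5.59%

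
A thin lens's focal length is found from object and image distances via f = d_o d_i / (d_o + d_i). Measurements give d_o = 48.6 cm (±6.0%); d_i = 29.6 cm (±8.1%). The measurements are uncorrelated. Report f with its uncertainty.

18.4 ± 1.02 cm

∂f/∂d_o = (d_i/(d_o+d_i))² = 0.143;  ∂f/∂d_i = (d_o/(d_o+d_i))² = 0.386
δf = √((∂f/∂d_o · δd_o)² + (∂f/∂d_i · δd_i)²) = √(0.175 + 0.858) = 1.02 cm
f = 18.4 cm.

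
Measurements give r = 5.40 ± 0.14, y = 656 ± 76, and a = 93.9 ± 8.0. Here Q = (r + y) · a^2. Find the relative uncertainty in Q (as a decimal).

Let u = r + y = 661. δu = √(δr² + δy²) = √(0.0196 + 5780) = 76.0, so δu/u = 0.115.
Q is then a monomial in u, a:
δQ/Q = √((δu/u)² + (2·δa/a)²) = √(0.0132 + 0.0290) = 0.206

0.206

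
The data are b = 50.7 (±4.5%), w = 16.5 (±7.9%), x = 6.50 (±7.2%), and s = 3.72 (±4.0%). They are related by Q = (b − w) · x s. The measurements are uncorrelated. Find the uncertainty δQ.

Let u = b − w = 34.2. δu = √(δb² + δw²) = √(5.21 + 1.70) = 2.63, so δu/u = 0.0768.
Q is then a monomial in u, x, s:
δQ/Q = √((δu/u)² + (1·δx/x)² + (1·δs/s)²) = √(0.00590 + 0.00518 + 0.00160) = 0.113
Q = 827, so δQ = 0.113 × 827 = 93.1.

93.1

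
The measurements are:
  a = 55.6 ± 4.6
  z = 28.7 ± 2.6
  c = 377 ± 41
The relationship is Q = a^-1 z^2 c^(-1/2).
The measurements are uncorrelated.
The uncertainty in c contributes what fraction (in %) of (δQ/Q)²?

(δQ/Q)² = (-1·δa/a)² + (2·δz/z)² + (−½·δc/c)²
  a term: (-1×0.0827)² = 0.00684
  z term: (2×0.0906)² = 0.0328
  c term: (-0.5×0.109)² = 0.00296
Total = 0.0426. Share from c = 0.00296/0.0426 = 0.0694.

6.94%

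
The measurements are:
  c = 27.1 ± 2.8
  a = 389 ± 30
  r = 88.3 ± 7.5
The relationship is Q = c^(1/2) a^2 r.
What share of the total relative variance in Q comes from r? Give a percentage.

21.4%

(δQ/Q)² = (½·δc/c)² + (2·δa/a)² + (1·δr/r)²
  c term: (0.5×0.103)² = 0.00267
  a term: (2×0.0771)² = 0.0238
  r term: (1×0.0849)² = 0.00721
Total = 0.0337. Share from r = 0.00721/0.0337 = 0.214.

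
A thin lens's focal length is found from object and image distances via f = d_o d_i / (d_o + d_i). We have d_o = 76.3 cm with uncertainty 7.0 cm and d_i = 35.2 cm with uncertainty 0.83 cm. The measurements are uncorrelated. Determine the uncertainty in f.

∂f/∂d_o = (d_i/(d_o+d_i))² = 0.0997;  ∂f/∂d_i = (d_o/(d_o+d_i))² = 0.468
δf = √((∂f/∂d_o · δd_o)² + (∂f/∂d_i · δd_i)²) = √(0.487 + 0.151) = 0.799 cm

0.799 cm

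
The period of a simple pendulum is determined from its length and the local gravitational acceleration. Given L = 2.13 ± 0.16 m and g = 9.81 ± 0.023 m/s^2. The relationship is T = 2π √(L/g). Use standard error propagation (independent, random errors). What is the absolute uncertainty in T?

For a monomial T ∝ L^(1/2), g^(-1/2), fractional errors add in quadrature:
  (½·δL/L)² = (0.5×0.0751)² = 0.00141;  (−½·δg/g)² = (-0.5×0.00234)² = 1.37e-06
δT/T = √(0.00141) = 0.0376
T = 2.93 s, so δT = 0.0376 × 2.93 = 0.110 s.

0.110 s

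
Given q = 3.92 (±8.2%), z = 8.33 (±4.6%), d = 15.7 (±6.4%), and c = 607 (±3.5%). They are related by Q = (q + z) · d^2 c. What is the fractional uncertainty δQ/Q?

Let u = q + z = 12.2. δu = √(δq² + δz²) = √(0.103 + 0.147) = 0.500, so δu/u = 0.0408.
Q is then a monomial in u, d, c:
δQ/Q = √((δu/u)² + (2·δd/d)² + (1·δc/c)²) = √(0.00167 + 0.0164 + 0.00123) = 0.139

0.139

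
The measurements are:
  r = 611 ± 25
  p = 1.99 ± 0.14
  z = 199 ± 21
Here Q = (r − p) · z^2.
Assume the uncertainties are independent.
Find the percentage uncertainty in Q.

Let u = r − p = 609. δu = √(δr² + δp²) = √(625 + 0.0196) = 25.0, so δu/u = 0.0411.
Q is then a monomial in u, z:
δQ/Q = √((δu/u)² + (2·δz/z)²) = √(0.00169 + 0.0445) = 0.215

21.5%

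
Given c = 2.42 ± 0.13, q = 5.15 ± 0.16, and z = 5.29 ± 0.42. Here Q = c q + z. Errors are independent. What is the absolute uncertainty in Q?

0.880

Let p = c·q = 12.5. δp/p = √((1·δc/c)² + (1·δq/q)²) = √(0.00289 + 0.000965) = 0.0621, so δp = 0.773.
Q = p + z: δQ = √(δp² + δz²) = √(0.598 + 0.176) = 0.880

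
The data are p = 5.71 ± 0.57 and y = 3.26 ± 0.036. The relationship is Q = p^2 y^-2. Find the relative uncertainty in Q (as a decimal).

0.201

For a monomial Q ∝ p^2, y^-2, fractional errors add in quadrature:
  (2·δp/p)² = (2×0.0998)² = 0.0399;  (-2·δy/y)² = (-2×0.0110)² = 0.000488
δQ/Q = √(0.0403) = 0.201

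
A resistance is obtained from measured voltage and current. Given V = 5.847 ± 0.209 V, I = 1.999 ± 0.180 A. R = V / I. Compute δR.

R is a product of powers, so relative uncertainties combine in quadrature:
  (1·δV/V)² = (1×0.0357)² = 0.00128;  (-1·δI/I)² = (-1×0.0900)² = 0.00811
δR/R = √(0.00939) = 0.0969
R = 2.925 Ω, so δR = 0.0969 × 2.925 = 0.283 Ω.

0.283 Ω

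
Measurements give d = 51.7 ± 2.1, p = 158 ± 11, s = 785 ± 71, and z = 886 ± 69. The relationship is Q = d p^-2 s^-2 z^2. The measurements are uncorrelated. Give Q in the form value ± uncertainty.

0.00264 ± 0.000737

Products/powers → add relative errors in quadrature, weighted by exponent:
  (1·δd/d)² = (1×0.0406)² = 0.00165;  (-2·δp/p)² = (-2×0.0696)² = 0.0194;  (-2·δs/s)² = (-2×0.0904)² = 0.0327;  (2·δz/z)² = (2×0.0779)² = 0.0243
δQ/Q = √(0.0780) = 0.279
Q = 0.00264, so δQ = 0.279 × 0.00264 = 0.000737.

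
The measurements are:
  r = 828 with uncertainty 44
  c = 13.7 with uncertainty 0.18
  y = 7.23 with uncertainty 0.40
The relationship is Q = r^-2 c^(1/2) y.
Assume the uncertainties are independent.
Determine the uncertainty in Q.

4.68e-06

For a monomial Q ∝ r^-2, c^(1/2), y, fractional errors add in quadrature:
  (-2·δr/r)² = (-2×0.0531)² = 0.0113;  (½·δc/c)² = (0.5×0.0131)² = 4.32e-05;  (1·δy/y)² = (1×0.0553)² = 0.00306
δQ/Q = √(0.0144) = 0.120
Q = 3.9e-05, so δQ = 0.120 × 3.9e-05 = 4.68e-06.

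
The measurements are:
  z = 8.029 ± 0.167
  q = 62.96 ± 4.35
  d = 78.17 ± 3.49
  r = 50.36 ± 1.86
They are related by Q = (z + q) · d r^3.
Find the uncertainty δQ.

Let u = z + q = 70.99. δu = √(δz² + δq²) = √(0.0279 + 18.9) = 4.35, so δu/u = 0.0613.
Q is then a monomial in u, d, r:
δQ/Q = √((δu/u)² + (1·δd/d)² + (3·δr/r)²) = √(0.00376 + 0.00199 + 0.0123) = 0.134
Q = 7.087e+08, so δQ = 0.134 × 7.087e+08 = 9.52e+07.

9.52e+07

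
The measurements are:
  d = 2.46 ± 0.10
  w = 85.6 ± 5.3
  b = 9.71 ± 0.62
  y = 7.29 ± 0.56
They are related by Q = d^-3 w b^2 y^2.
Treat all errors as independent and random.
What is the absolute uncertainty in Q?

Each factor contributes (exponent × relative error)² to (δQ/Q)²:
  (-3·δd/d)² = (-3×0.0407)² = 0.0149;  (1·δw/w)² = (1×0.0619)² = 0.00383;  (2·δb/b)² = (2×0.0639)² = 0.0163;  (2·δy/y)² = (2×0.0768)² = 0.0236
δQ/Q = √(0.0586) = 0.242
Q = 28800, so δQ = 0.242 × 28800 = 6980.

6980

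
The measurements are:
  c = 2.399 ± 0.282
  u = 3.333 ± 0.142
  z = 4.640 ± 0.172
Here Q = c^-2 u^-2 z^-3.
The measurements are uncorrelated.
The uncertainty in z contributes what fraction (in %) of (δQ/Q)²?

16.5%

(δQ/Q)² = (-2·δc/c)² + (-2·δu/u)² + (-3·δz/z)²
  c term: (-2×0.118)² = 0.0553
  u term: (-2×0.0426)² = 0.00726
  z term: (-3×0.0371)² = 0.0124
Total = 0.0749. Share from z = 0.0124/0.0749 = 0.165.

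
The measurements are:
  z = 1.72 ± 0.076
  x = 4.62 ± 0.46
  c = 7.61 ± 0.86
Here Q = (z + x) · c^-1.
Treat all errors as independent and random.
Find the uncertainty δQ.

Let u = z + x = 6.34. δu = √(δz² + δx²) = √(0.00578 + 0.212) = 0.466, so δu/u = 0.0735.
Q is then a monomial in u, c:
δQ/Q = √((δu/u)² + (-1·δc/c)²) = √(0.00541 + 0.0128) = 0.135
Q = 0.833, so δQ = 0.135 × 0.833 = 0.112.

0.112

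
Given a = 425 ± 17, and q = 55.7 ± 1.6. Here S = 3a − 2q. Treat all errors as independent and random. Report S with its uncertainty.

1160 ± 51.1

Sums and differences: (δS)² = Σ (cᵢ δxᵢ)².
  (3·δa)² = 2600;  (2·δq)² = 10.2
δS = √(2610) = 51.1
S = 1160.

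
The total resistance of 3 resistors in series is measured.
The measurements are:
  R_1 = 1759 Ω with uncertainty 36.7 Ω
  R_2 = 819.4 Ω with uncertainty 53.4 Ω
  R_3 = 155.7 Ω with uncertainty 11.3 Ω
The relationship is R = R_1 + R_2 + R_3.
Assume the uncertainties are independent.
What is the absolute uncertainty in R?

R is a linear combination, so absolute uncertainties add in quadrature:
  (δR_1)² = 1350;  (δR_2)² = 2850;  (δR_3)² = 128
δR = √(4330) = 65.8 Ω

65.8 Ω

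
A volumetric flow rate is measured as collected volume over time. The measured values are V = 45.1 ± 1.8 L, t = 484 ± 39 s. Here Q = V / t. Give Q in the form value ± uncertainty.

Since Q is a product/quotient, work with relative uncertainties:
  (1·δV/V)² = (1×0.0399)² = 0.00159;  (-1·δt/t)² = (-1×0.0806)² = 0.00649
δQ/Q = √(0.00809) = 0.0899
Q = 0.0932 L/s, so δQ = 0.0899 × 0.0932 = 0.00838 L/s.

0.0932 ± 0.00838 L/s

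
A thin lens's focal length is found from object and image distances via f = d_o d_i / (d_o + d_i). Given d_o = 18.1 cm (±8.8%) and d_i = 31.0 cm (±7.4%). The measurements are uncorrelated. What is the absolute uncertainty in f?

0.707 cm

∂f/∂d_o = (d_i/(d_o+d_i))² = 0.399;  ∂f/∂d_i = (d_o/(d_o+d_i))² = 0.136
δf = √((∂f/∂d_o · δd_o)² + (∂f/∂d_i · δd_i)²) = √(0.403 + 0.0972) = 0.707 cm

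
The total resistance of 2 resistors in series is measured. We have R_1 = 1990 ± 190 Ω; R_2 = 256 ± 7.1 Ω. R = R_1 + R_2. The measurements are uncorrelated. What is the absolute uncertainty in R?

Absolute uncertainties add in quadrature for a linear combination:
  (δR_1)² = 36100;  (δR_2)² = 50.4
δR = √(36200) = 190 Ω

190 Ω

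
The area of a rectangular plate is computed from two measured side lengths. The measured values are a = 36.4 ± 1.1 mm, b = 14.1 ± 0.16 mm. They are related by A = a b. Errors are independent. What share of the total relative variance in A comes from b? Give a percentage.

12.4%

(δA/A)² = (1·δa/a)² + (1·δb/b)²
  a term: (1×0.0302)² = 0.000913
  b term: (1×0.0113)² = 0.000129
Total = 0.00104. Share from b = 0.000129/0.00104 = 0.124.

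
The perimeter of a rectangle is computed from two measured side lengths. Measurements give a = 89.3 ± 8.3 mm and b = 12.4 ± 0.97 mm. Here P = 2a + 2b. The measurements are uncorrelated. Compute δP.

Sums and differences: (δP)² = Σ (cᵢ δxᵢ)².
  (2·δa)² = 276;  (2·δb)² = 3.76
δP = √(279) = 16.7 mm

16.7 mm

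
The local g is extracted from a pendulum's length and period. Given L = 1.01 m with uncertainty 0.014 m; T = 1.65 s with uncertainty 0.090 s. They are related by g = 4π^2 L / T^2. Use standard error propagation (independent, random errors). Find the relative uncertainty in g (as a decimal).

0.110

Products/powers → add relative errors in quadrature, weighted by exponent:
  (1·δL/L)² = (1×0.0139)² = 0.000192;  (-2·δT/T)² = (-2×0.0545)² = 0.0119
δg/g = √(0.0121) = 0.110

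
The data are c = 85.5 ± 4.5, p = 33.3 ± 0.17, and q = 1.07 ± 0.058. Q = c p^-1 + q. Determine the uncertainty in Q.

Let w = c·p^-1 = 2.57. δw/w = √((1·δc/c)² + (-1·δp/p)²) = √(0.00277 + 2.61e-05) = 0.0529, so δw = 0.136.
Q = w + q: δQ = √(δw² + δq²) = √(0.0184 + 0.00336) = 0.148

0.148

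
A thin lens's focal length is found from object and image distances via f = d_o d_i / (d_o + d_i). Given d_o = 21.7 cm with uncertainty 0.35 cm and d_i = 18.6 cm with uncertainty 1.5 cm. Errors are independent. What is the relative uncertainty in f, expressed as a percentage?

4.41%

∂f/∂d_o = (d_i/(d_o+d_i))² = 0.213;  ∂f/∂d_i = (d_o/(d_o+d_i))² = 0.290
δf = √((∂f/∂d_o · δd_o)² + (∂f/∂d_i · δd_i)²) = √(0.00556 + 0.189) = 0.441 cm
f = 10.0 cm, so δf/f = 0.441/10.0 = 0.0441.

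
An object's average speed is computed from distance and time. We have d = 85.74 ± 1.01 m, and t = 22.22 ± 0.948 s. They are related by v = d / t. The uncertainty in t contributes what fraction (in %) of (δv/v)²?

(δv/v)² = (1·δd/d)² + (-1·δt/t)²
  d term: (1×0.0118)² = 0.000139
  t term: (-1×0.0427)² = 0.00182
Total = 0.00196. Share from t = 0.00182/0.00196 = 0.929.

92.9%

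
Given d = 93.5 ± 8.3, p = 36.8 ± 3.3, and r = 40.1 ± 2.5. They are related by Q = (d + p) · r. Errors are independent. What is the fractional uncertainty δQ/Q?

Let u = d + p = 130. δu = √(δd² + δp²) = √(68.9 + 10.9) = 8.93, so δu/u = 0.0685.
Q is then a monomial in u, r:
δQ/Q = √((δu/u)² + (1·δr/r)²) = √(0.00470 + 0.00389) = 0.0927

0.0927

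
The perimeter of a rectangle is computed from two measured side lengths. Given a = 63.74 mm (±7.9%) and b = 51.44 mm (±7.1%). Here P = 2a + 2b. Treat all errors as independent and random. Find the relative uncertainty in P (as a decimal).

0.0540

For a sum/difference, combine absolute errors in quadrature:
  (2·δa)² = 101;  (2·δb)² = 53.4
δP = √(155) = 12.4 mm
P = 230.4 mm, so δP/P = 12.4/230.4 = 0.0540.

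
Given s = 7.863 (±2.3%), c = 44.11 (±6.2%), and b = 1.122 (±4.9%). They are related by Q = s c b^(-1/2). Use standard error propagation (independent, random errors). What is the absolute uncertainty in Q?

Each factor contributes (exponent × relative error)² to (δQ/Q)²:
  (1·δs/s)² = (1×0.0230)² = 0.000529;  (1·δc/c)² = (1×0.0620)² = 0.00384;  (−½·δb/b)² = (-0.5×0.0490)² = 0.000600
δQ/Q = √(0.00497) = 0.0705
Q = 327.4, so δQ = 0.0705 × 327.4 = 23.1.

23.1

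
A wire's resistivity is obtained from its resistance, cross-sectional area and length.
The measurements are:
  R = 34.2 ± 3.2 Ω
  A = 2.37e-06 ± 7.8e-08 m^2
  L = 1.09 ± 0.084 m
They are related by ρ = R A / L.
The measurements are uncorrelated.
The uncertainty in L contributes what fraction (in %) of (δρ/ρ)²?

(δρ/ρ)² = (1·δR/R)² + (1·δA/A)² + (-1·δL/L)²
  R term: (1×0.0936)² = 0.00875
  A term: (1×0.0329)² = 0.00108
  L term: (-1×0.0771)² = 0.00594
Total = 0.0158. Share from L = 0.00594/0.0158 = 0.376.

37.6%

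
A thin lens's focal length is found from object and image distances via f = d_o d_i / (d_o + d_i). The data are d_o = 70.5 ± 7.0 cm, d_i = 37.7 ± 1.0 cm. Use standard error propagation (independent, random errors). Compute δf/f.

∂f/∂d_o = (d_i/(d_o+d_i))² = 0.121;  ∂f/∂d_i = (d_o/(d_o+d_i))² = 0.425
δf = √((∂f/∂d_o · δd_o)² + (∂f/∂d_i · δd_i)²) = √(0.722 + 0.180) = 0.950 cm
f = 24.6 cm, so δf/f = 0.950/24.6 = 0.0387.

0.0387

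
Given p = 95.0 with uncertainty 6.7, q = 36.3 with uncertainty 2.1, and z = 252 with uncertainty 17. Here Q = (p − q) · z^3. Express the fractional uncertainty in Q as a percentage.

23.5%

Let u = p − q = 58.7. δu = √(δp² + δq²) = √(44.9 + 4.41) = 7.02, so δu/u = 0.120.
Q is then a monomial in u, z:
δQ/Q = √((δu/u)² + (3·δz/z)²) = √(0.0143 + 0.0410) = 0.235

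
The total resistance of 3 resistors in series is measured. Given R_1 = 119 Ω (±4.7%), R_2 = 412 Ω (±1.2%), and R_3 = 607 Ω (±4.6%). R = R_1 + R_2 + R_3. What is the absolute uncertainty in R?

R is a linear combination, so absolute uncertainties add in quadrature:
  (δR_1)² = 31.3;  (δR_2)² = 24.4;  (δR_3)² = 780
δR = √(835) = 28.9 Ω

28.9 Ω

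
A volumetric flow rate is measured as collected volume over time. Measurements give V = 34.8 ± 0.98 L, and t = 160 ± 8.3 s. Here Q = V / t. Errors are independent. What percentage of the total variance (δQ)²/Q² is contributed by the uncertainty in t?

(δQ/Q)² = (1·δV/V)² + (-1·δt/t)²
  V term: (1×0.0282)² = 0.000793
  t term: (-1×0.0519)² = 0.00269
Total = 0.00348. Share from t = 0.00269/0.00348 = 0.772.

77.2%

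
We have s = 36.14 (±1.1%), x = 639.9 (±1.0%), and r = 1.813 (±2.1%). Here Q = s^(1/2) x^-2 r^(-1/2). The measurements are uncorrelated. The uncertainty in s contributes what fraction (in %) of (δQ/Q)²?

(δQ/Q)² = (½·δs/s)² + (-2·δx/x)² + (−½·δr/r)²
  s term: (0.5×0.0110)² = 3.03e-05
  x term: (-2×0.0100)² = 0.000400
  r term: (-0.5×0.0210)² = 0.000110
Total = 0.000541. Share from s = 3.03e-05/0.000541 = 0.0560.

5.60%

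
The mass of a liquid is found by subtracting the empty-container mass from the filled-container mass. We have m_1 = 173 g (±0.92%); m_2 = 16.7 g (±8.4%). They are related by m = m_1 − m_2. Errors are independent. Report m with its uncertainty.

156 ± 2.12 g

m is a linear combination, so absolute uncertainties add in quadrature:
  (δm_1)² = 2.53;  (δm_2)² = 1.97
δm = √(4.50) = 2.12 g
m = 156 g.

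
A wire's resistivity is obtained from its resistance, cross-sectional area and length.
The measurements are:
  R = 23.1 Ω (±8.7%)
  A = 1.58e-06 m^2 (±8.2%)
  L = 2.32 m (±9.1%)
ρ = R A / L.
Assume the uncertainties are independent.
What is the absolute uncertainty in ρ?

ρ is a product of powers, so relative uncertainties combine in quadrature:
  (1·δR/R)² = (1×0.0870)² = 0.00757;  (1·δA/A)² = (1×0.0820)² = 0.00672;  (-1·δL/L)² = (-1×0.0910)² = 0.00828
δρ/ρ = √(0.0226) = 0.150
ρ = 1.57e-05 Ω·m, so δρ = 0.150 × 1.57e-05 = 2.36e-06 Ω·m.

2.36e-06 Ω·m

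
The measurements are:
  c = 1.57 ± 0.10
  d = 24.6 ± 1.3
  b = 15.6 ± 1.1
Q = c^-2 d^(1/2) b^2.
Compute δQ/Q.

Since Q is a product/quotient, work with relative uncertainties:
  (-2·δc/c)² = (-2×0.0637)² = 0.0162;  (½·δd/d)² = (0.5×0.0528)² = 0.000698;  (2·δb/b)² = (2×0.0705)² = 0.0199
δQ/Q = √(0.0368) = 0.192

0.192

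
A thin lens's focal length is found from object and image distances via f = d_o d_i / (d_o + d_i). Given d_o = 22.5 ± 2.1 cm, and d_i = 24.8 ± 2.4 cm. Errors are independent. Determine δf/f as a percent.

∂f/∂d_o = (d_i/(d_o+d_i))² = 0.275;  ∂f/∂d_i = (d_o/(d_o+d_i))² = 0.226
δf = √((∂f/∂d_o · δd_o)² + (∂f/∂d_i · δd_i)²) = √(0.333 + 0.295) = 0.793 cm
f = 11.8 cm, so δf/f = 0.793/11.8 = 0.0672.

6.72%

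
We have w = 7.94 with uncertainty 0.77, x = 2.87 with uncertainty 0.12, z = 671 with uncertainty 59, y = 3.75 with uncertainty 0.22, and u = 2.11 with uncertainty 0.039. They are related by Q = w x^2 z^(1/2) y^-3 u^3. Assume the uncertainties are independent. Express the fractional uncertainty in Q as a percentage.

22.9%

Since Q is a product/quotient, work with relative uncertainties:
  (1·δw/w)² = (1×0.0970)² = 0.00940;  (2·δx/x)² = (2×0.0418)² = 0.00699;  (½·δz/z)² = (0.5×0.0879)² = 0.00193;  (-3·δy/y)² = (-3×0.0587)² = 0.0310;  (3·δu/u)² = (3×0.0185)² = 0.00307
δQ/Q = √(0.0524) = 0.229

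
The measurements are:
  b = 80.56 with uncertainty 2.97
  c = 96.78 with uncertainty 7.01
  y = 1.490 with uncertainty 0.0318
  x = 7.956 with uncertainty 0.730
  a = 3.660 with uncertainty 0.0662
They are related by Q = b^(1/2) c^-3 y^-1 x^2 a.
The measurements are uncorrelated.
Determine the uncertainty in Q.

For a monomial Q ∝ b^(1/2), c^-3, y^-1, x^2, a, fractional errors add in quadrature:
  (½·δb/b)² = (0.5×0.0369)² = 0.000340;  (-3·δc/c)² = (-3×0.0724)² = 0.0472;  (-1·δy/y)² = (-1×0.0213)² = 0.000455;  (2·δx/x)² = (2×0.0918)² = 0.0337;  (1·δa/a)² = (1×0.0181)² = 0.000327
δQ/Q = √(0.0820) = 0.286
Q = 0.001540, so δQ = 0.286 × 0.001540 = 0.000441.

0.000441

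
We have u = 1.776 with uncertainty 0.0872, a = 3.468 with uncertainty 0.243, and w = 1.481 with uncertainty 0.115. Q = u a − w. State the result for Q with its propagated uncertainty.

Let p = u·a = 6.159. δp/p = √((1·δu/u)² + (1·δa/a)²) = √(0.00241 + 0.00491) = 0.0856, so δp = 0.527.
Q = p − w: δQ = √(δp² + δw²) = √(0.278 + 0.0132) = 0.539
Q = 4.678.

4.678 ± 0.539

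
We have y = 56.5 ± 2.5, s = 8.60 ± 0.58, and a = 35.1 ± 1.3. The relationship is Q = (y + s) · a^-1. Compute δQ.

Let u = y + s = 65.1. δu = √(δy² + δs²) = √(6.25 + 0.336) = 2.57, so δu/u = 0.0394.
Q is then a monomial in u, a:
δQ/Q = √((δu/u)² + (-1·δa/a)²) = √(0.00155 + 0.00137) = 0.0541
Q = 1.85, so δQ = 0.0541 × 1.85 = 0.100.

0.100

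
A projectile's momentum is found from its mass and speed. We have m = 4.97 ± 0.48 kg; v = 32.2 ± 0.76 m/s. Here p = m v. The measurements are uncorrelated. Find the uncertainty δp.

15.9 kg·m/s

Relative error in a monomial: (δp/p)² = Σ (nᵢ · δxᵢ/xᵢ)².
  (1·δm/m)² = (1×0.0966)² = 0.00933;  (1·δv/v)² = (1×0.0236)² = 0.000557
δp/p = √(0.00988) = 0.0994
p = 160 kg·m/s, so δp = 0.0994 × 160 = 15.9 kg·m/s.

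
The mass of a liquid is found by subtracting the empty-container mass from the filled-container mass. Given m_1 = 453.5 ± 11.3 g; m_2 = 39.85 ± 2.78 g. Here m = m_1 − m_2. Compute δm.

Sums and differences: (δm)² = Σ (cᵢ δxᵢ)².
  (δm_1)² = 128;  (δm_2)² = 7.73
δm = √(135) = 11.6 g

11.6 g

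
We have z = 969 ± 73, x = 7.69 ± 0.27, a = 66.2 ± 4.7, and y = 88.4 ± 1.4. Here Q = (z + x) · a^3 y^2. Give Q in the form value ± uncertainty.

(2.21 ± 0.505) × 10^12

Let u = z + x = 977. δu = √(δz² + δx²) = √(5330 + 0.0729) = 73.0, so δu/u = 0.0747.
Q is then a monomial in u, a, y:
δQ/Q = √((δu/u)² + (3·δa/a)² + (2·δy/y)²) = √(0.00559 + 0.0454 + 0.00100) = 0.228
Q = 2.21e+12, so δQ = 0.228 × 2.21e+12 = 5.05e+11.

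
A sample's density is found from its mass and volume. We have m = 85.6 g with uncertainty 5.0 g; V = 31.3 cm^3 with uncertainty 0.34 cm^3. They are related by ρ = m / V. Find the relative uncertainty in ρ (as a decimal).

For a monomial ρ ∝ m, V^-1, fractional errors add in quadrature:
  (1·δm/m)² = (1×0.0584)² = 0.00341;  (-1·δV/V)² = (-1×0.0109)² = 0.000118
δρ/ρ = √(0.00353) = 0.0594

0.0594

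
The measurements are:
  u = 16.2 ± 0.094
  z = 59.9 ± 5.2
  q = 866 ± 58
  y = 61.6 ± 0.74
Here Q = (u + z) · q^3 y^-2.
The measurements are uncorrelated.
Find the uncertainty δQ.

2.78e+06

Let w = u + z = 76.1. δw = √(δu² + δz²) = √(0.00884 + 27.0) = 5.20, so δw/w = 0.0683.
Q is then a monomial in w, q, y:
δQ/Q = √((δw/w)² + (3·δq/q)² + (-2·δy/y)²) = √(0.00467 + 0.0404 + 0.000577) = 0.214
Q = 1.3e+07, so δQ = 0.214 × 1.3e+07 = 2.78e+06.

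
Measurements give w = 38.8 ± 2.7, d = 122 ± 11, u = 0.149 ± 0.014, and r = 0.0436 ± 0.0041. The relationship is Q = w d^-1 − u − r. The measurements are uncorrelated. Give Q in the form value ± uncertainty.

Let p = w·d^-1 = 0.318. δp/p = √((1·δw/w)² + (-1·δd/d)²) = √(0.00484 + 0.00813) = 0.114, so δp = 0.0362.
Q = p − u − r: δQ = √(δp² + δu² + δr²) = √(0.00131 + 0.000196 + 1.68e-05) = 0.0390
Q = 0.125.

0.125 ± 0.0390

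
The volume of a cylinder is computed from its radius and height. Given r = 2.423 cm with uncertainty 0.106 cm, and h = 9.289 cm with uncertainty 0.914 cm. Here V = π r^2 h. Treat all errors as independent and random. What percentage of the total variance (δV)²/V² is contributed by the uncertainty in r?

44.2%

(δV/V)² = (2·δr/r)² + (1·δh/h)²
  r term: (2×0.0437)² = 0.00766
  h term: (1×0.0984)² = 0.00968
Total = 0.0173. Share from r = 0.00766/0.0173 = 0.442.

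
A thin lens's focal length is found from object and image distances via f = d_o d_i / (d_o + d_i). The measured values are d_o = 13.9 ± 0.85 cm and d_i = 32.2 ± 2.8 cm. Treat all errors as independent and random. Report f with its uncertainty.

9.71 ± 0.487 cm

∂f/∂d_o = (d_i/(d_o+d_i))² = 0.488;  ∂f/∂d_i = (d_o/(d_o+d_i))² = 0.0909
δf = √((∂f/∂d_o · δd_o)² + (∂f/∂d_i · δd_i)²) = √(0.172 + 0.0648) = 0.487 cm
f = 9.71 cm.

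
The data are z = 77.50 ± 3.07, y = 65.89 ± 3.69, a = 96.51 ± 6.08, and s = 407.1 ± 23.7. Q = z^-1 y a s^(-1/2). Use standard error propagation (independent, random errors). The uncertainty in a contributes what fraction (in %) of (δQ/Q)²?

41.7%

(δQ/Q)² = (-1·δz/z)² + (1·δy/y)² + (1·δa/a)² + (−½·δs/s)²
  z term: (-1×0.0396)² = 0.00157
  y term: (1×0.0560)² = 0.00314
  a term: (1×0.0630)² = 0.00397
  s term: (-0.5×0.0582)² = 0.000847
Total = 0.00952. Share from a = 0.00397/0.00952 = 0.417.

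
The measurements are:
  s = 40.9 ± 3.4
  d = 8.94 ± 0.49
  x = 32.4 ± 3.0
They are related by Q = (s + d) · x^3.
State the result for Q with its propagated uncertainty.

Let u = s + d = 49.8. δu = √(δs² + δd²) = √(11.6 + 0.240) = 3.44, so δu/u = 0.0689.
Q is then a monomial in u, x:
δQ/Q = √((δu/u)² + (3·δx/x)²) = √(0.00475 + 0.0772) = 0.286
Q = 1.7e+06, so δQ = 0.286 × 1.7e+06 = 4.85e+05.

(1.70 ± 0.485) × 10^6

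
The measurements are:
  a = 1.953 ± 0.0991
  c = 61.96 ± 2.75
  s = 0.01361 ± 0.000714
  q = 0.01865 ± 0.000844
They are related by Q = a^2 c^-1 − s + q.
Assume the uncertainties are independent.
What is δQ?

Let p = a^2·c^-1 = 0.06156. δp/p = √((2·δa/a)² + (-1·δc/c)²) = √(0.0103 + 0.00197) = 0.111, so δp = 0.00682.
Q = p − s + q: δQ = √(δp² + δs² + δq²) = √(4.65e-05 + 5.1e-07 + 7.12e-07) = 0.00691

0.00691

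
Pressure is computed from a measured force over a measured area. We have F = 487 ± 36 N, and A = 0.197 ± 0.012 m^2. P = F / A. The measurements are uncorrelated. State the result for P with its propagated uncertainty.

For a monomial P ∝ F, A^-1, fractional errors add in quadrature:
  (1·δF/F)² = (1×0.0739)² = 0.00546;  (-1·δA/A)² = (-1×0.0609)² = 0.00371
δP/P = √(0.00917) = 0.0958
P = 2470 Pa, so δP = 0.0958 × 2470 = 237 Pa.

2470 ± 237 Pa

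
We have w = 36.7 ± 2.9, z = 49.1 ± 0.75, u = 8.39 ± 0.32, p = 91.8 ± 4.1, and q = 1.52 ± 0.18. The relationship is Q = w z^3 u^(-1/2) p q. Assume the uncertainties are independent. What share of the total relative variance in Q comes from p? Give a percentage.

8.07%

(δQ/Q)² = (1·δw/w)² + (3·δz/z)² + (−½·δu/u)² + (1·δp/p)² + (1·δq/q)²
  w term: (1×0.0790)² = 0.00624
  z term: (3×0.0153)² = 0.00210
  u term: (-0.5×0.0381)² = 0.000364
  p term: (1×0.0447)² = 0.00199
  q term: (1×0.118)² = 0.0140
Total = 0.0247. Share from p = 0.00199/0.0247 = 0.0807.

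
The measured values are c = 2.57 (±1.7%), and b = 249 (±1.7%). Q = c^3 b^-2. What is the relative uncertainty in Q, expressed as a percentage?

For a monomial Q ∝ c^3, b^-2, fractional errors add in quadrature:
  (3·δc/c)² = (3×0.0170)² = 0.00260;  (-2·δb/b)² = (-2×0.0170)² = 0.00116
δQ/Q = √(0.00376) = 0.0613

6.13%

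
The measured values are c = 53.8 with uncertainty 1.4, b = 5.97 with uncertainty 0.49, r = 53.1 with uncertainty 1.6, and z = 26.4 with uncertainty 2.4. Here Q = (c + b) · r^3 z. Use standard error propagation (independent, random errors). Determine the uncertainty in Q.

3.08e+07

Let u = c + b = 59.8. δu = √(δc² + δb²) = √(1.96 + 0.240) = 1.48, so δu/u = 0.0248.
Q is then a monomial in u, r, z:
δQ/Q = √((δu/u)² + (3·δr/r)² + (1·δz/z)²) = √(0.000616 + 0.00817 + 0.00826) = 0.131
Q = 2.36e+08, so δQ = 0.131 × 2.36e+08 = 3.08e+07.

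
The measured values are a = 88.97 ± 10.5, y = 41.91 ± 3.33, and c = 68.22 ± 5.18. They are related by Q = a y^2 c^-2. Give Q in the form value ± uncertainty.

Each factor contributes (exponent × relative error)² to (δQ/Q)²:
  (1·δa/a)² = (1×0.118)² = 0.0139;  (2·δy/y)² = (2×0.0795)² = 0.0253;  (-2·δc/c)² = (-2×0.0759)² = 0.0231
δQ/Q = √(0.0622) = 0.249
Q = 33.58, so δQ = 0.249 × 33.58 = 8.38.

33.58 ± 8.38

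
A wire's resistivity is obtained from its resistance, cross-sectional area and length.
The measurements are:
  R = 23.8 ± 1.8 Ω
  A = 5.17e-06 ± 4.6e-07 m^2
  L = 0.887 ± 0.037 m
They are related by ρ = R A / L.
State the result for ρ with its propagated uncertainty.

(1.39 ± 0.172) × 10^-4 Ω·m

Each factor contributes (exponent × relative error)² to (δρ/ρ)²:
  (1·δR/R)² = (1×0.0756)² = 0.00572;  (1·δA/A)² = (1×0.0890)² = 0.00792;  (-1·δL/L)² = (-1×0.0417)² = 0.00174
δρ/ρ = √(0.0154) = 0.124
ρ = 0.000139 Ω·m, so δρ = 0.124 × 0.000139 = 1.72e-05 Ω·m.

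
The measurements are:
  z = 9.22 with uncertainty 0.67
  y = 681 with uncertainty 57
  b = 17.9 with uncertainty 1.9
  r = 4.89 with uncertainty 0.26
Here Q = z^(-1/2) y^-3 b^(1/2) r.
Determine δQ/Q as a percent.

Each factor contributes (exponent × relative error)² to (δQ/Q)²:
  (−½·δz/z)² = (-0.5×0.0727)² = 0.00132;  (-3·δy/y)² = (-3×0.0837)² = 0.0631;  (½·δb/b)² = (0.5×0.106)² = 0.00282;  (1·δr/r)² = (1×0.0532)² = 0.00283
δQ/Q = √(0.0700) = 0.265

26.5%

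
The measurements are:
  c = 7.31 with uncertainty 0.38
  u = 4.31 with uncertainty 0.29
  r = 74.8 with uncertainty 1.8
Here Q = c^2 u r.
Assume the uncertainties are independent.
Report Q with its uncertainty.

Since Q is a product/quotient, work with relative uncertainties:
  (2·δc/c)² = (2×0.0520)² = 0.0108;  (1·δu/u)² = (1×0.0673)² = 0.00453;  (1·δr/r)² = (1×0.0241)² = 0.000579
δQ/Q = √(0.0159) = 0.126
Q = 17200, so δQ = 0.126 × 17200 = 2170.

17200 ± 2170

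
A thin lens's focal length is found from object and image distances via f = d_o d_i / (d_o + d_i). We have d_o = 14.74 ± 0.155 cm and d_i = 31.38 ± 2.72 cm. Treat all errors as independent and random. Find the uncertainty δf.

∂f/∂d_o = (d_i/(d_o+d_i))² = 0.463;  ∂f/∂d_i = (d_o/(d_o+d_i))² = 0.102
δf = √((∂f/∂d_o · δd_o)² + (∂f/∂d_i · δd_i)²) = √(0.00515 + 0.0772) = 0.287 cm

0.287 cm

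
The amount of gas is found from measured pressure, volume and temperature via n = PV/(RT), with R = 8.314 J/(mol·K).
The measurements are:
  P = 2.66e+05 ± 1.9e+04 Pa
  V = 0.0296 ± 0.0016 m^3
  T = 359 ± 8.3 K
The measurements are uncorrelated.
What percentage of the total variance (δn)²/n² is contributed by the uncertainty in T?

(δn/n)² = (1·δP/P)² + (1·δV/V)² + (-1·δT/T)²
  P term: (1×0.0714)² = 0.00510
  V term: (1×0.0541)² = 0.00292
  T term: (-1×0.0231)² = 0.000535
Total = 0.00856. Share from T = 0.000535/0.00856 = 0.0625.

6.25%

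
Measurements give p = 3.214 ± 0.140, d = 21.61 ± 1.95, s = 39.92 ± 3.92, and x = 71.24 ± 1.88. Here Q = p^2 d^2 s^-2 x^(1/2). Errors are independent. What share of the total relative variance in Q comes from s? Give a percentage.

(δQ/Q)² = (2·δp/p)² + (2·δd/d)² + (-2·δs/s)² + (½·δx/x)²
  p term: (2×0.0436)² = 0.00759
  d term: (2×0.0902)² = 0.0326
  s term: (-2×0.0982)² = 0.0386
  x term: (0.5×0.0264)² = 0.000174
Total = 0.0789. Share from s = 0.0386/0.0789 = 0.489.

48.9%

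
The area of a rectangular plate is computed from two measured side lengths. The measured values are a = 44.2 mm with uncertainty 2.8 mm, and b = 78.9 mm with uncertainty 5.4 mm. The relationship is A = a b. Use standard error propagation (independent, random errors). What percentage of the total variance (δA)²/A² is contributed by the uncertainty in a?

(δA/A)² = (1·δa/a)² + (1·δb/b)²
  a term: (1×0.0633)² = 0.00401
  b term: (1×0.0684)² = 0.00468
Total = 0.00870. Share from a = 0.00401/0.00870 = 0.461.

46.1%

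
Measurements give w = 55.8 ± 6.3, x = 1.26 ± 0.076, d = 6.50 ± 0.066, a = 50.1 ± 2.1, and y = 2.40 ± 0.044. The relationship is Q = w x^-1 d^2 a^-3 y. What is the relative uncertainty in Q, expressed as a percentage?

Q is a product of powers, so relative uncertainties combine in quadrature:
  (1·δw/w)² = (1×0.113)² = 0.0127;  (-1·δx/x)² = (-1×0.0603)² = 0.00364;  (2·δd/d)² = (2×0.0102)² = 0.000412;  (-3·δa/a)² = (-3×0.0419)² = 0.0158;  (1·δy/y)² = (1×0.0183)² = 0.000336
δQ/Q = √(0.0329) = 0.182

18.2%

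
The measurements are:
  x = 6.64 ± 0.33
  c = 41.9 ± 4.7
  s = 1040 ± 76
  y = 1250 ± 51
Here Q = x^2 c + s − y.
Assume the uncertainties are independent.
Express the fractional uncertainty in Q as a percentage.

Let p = x^2·c = 1850. δp/p = √((2·δx/x)² + (1·δc/c)²) = √(0.00988 + 0.0126) = 0.150, so δp = 277.
Q = p + s − y: δQ = √(δp² + δs² + δy²) = √(76700 + 5780 + 2600) = 292
Q = 1640, so δQ/Q = 292/1640 = 0.178.

17.8%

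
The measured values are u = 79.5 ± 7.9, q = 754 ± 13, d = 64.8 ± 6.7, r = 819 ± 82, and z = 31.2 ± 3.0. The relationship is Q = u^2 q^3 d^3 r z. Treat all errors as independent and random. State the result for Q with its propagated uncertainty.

Each factor contributes (exponent × relative error)² to (δQ/Q)²:
  (2·δu/u)² = (2×0.0994)² = 0.0395;  (3·δq/q)² = (3×0.0172)² = 0.00268;  (3·δd/d)² = (3×0.103)² = 0.0962;  (1·δr/r)² = (1×0.100)² = 0.0100;  (1·δz/z)² = (1×0.0962)² = 0.00925
δQ/Q = √(0.158) = 0.397
Q = 1.88e+22, so δQ = 0.397 × 1.88e+22 = 7.48e+21.

(1.88 ± 0.748) × 10^22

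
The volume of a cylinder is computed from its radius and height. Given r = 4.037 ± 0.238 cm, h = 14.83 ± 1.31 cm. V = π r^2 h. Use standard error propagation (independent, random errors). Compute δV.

112 cm^3

Products/powers → add relative errors in quadrature, weighted by exponent:
  (2·δr/r)² = (2×0.0590)² = 0.0139;  (1·δh/h)² = (1×0.0883)² = 0.00780
δV/V = √(0.0217) = 0.147
V = 759.3 cm^3, so δV = 0.147 × 759.3 = 112 cm^3.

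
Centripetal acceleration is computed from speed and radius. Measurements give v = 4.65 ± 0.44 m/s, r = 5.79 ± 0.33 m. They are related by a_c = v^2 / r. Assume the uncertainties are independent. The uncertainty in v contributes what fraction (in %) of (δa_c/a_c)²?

91.7%

(δa_c/a_c)² = (2·δv/v)² + (-1·δr/r)²
  v term: (2×0.0946)² = 0.0358
  r term: (-1×0.0570)² = 0.00325
Total = 0.0391. Share from v = 0.0358/0.0391 = 0.917.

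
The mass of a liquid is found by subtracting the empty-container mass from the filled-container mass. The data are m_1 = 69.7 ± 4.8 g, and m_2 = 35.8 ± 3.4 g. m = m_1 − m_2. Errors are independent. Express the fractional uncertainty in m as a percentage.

17.4%

Absolute uncertainties add in quadrature for a linear combination:
  (δm_1)² = 23.0;  (δm_2)² = 11.6
δm = √(34.6) = 5.88 g
m = 33.9 g, so δm/m = 5.88/33.9 = 0.174.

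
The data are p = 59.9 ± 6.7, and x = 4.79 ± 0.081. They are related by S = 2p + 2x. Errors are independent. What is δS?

For a sum/difference, combine absolute errors in quadrature:
  (2·δp)² = 180;  (2·δx)² = 0.0262
δS = √(180) = 13.4

13.4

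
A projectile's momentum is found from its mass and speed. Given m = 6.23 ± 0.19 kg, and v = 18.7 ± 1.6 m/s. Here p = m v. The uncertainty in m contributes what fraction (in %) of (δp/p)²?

11.3%

(δp/p)² = (1·δm/m)² + (1·δv/v)²
  m term: (1×0.0305)² = 0.000930
  v term: (1×0.0856)² = 0.00732
Total = 0.00825. Share from m = 0.000930/0.00825 = 0.113.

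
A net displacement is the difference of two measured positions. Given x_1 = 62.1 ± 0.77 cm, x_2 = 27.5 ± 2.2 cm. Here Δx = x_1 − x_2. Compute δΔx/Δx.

0.0674

For a sum/difference, combine absolute errors in quadrature:
  (δx_1)² = 0.593;  (δx_2)² = 4.84
δΔx = √(5.43) = 2.33 cm
Δx = 34.6 cm, so δΔx/Δx = 2.33/34.6 = 0.0674.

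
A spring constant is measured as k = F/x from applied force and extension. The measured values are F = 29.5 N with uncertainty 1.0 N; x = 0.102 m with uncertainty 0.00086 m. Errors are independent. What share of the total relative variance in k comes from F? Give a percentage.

94.2%

(δk/k)² = (1·δF/F)² + (-1·δx/x)²
  F term: (1×0.0339)² = 0.00115
  x term: (-1×0.00843)² = 7.11e-05
Total = 0.00122. Share from F = 0.00115/0.00122 = 0.942.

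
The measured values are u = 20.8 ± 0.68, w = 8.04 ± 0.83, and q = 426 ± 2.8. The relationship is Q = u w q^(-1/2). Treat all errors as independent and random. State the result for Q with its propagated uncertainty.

8.10 ± 0.878

For a monomial Q ∝ u, w, q^(-1/2), fractional errors add in quadrature:
  (1·δu/u)² = (1×0.0327)² = 0.00107;  (1·δw/w)² = (1×0.103)² = 0.0107;  (−½·δq/q)² = (-0.5×0.00657)² = 1.08e-05
δQ/Q = √(0.0117) = 0.108
Q = 8.10, so δQ = 0.108 × 8.10 = 0.878.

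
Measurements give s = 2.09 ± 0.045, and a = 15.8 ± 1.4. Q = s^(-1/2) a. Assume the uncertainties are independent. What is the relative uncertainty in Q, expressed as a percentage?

8.93%

Products/powers → add relative errors in quadrature, weighted by exponent:
  (−½·δs/s)² = (-0.5×0.0215)² = 0.000116;  (1·δa/a)² = (1×0.0886)² = 0.00785
δQ/Q = √(0.00797) = 0.0893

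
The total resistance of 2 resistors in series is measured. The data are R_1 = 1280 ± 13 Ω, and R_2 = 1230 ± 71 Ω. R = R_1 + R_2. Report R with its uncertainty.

Absolute uncertainties add in quadrature for a linear combination:
  (δR_1)² = 169;  (δR_2)² = 5040
δR = √(5210) = 72.2 Ω
R = 2510 Ω.

2510 ± 72.2 Ω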